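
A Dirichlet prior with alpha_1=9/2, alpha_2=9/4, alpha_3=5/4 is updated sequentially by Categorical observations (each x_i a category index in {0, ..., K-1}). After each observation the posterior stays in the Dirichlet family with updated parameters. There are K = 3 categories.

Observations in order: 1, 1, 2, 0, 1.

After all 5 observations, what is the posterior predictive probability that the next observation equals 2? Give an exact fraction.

9/52

obs 1: x=1 → posterior Dirichlet(9/2, 13/4, 5/4)
obs 2: x=1 → posterior Dirichlet(9/2, 17/4, 5/4)
obs 3: x=2 → posterior Dirichlet(9/2, 17/4, 9/4)
obs 4: x=0 → posterior Dirichlet(11/2, 17/4, 9/4)
obs 5: x=1 → posterior Dirichlet(11/2, 21/4, 9/4)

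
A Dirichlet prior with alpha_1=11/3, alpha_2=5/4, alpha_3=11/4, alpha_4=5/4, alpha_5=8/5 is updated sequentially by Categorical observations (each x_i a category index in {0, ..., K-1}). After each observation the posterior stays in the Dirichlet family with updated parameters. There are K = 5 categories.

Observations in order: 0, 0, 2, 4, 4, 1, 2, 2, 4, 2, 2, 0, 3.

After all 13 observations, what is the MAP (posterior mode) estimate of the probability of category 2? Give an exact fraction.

405/1111

obs 1: x=0 → posterior Dirichlet(14/3, 5/4, 11/4, 5/4, 8/5)
obs 2: x=0 → posterior Dirichlet(17/3, 5/4, 11/4, 5/4, 8/5)
obs 3: x=2 → posterior Dirichlet(17/3, 5/4, 15/4, 5/4, 8/5)
obs 4: x=4 → posterior Dirichlet(17/3, 5/4, 15/4, 5/4, 13/5)
obs 5: x=4 → posterior Dirichlet(17/3, 5/4, 15/4, 5/4, 18/5)
obs 6: x=1 → posterior Dirichlet(17/3, 9/4, 15/4, 5/4, 18/5)
obs 7: x=2 → posterior Dirichlet(17/3, 9/4, 19/4, 5/4, 18/5)
obs 8: x=2 → posterior Dirichlet(17/3, 9/4, 23/4, 5/4, 18/5)
obs 9: x=4 → posterior Dirichlet(17/3, 9/4, 23/4, 5/4, 23/5)
obs 10: x=2 → posterior Dirichlet(17/3, 9/4, 27/4, 5/4, 23/5)
obs 11: x=2 → posterior Dirichlet(17/3, 9/4, 31/4, 5/4, 23/5)
obs 12: x=0 → posterior Dirichlet(20/3, 9/4, 31/4, 5/4, 23/5)
obs 13: x=3 → posterior Dirichlet(20/3, 9/4, 31/4, 9/4, 23/5)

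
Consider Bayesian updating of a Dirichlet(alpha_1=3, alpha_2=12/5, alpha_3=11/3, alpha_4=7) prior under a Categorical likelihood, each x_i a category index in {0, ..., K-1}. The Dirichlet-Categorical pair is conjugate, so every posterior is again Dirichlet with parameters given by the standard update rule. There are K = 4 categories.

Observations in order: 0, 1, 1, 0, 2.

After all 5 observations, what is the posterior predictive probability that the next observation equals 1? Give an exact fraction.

obs 1: x=0 → posterior Dirichlet(4, 12/5, 11/3, 7)
obs 2: x=1 → posterior Dirichlet(4, 17/5, 11/3, 7)
obs 3: x=1 → posterior Dirichlet(4, 22/5, 11/3, 7)
obs 4: x=0 → posterior Dirichlet(5, 22/5, 11/3, 7)
obs 5: x=2 → posterior Dirichlet(5, 22/5, 14/3, 7)

33/158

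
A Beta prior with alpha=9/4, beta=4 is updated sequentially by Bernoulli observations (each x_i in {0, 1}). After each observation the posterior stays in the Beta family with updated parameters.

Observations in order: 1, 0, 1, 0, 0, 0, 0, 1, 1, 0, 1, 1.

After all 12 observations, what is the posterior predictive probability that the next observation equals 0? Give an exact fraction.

obs 1: x=1 → posterior Beta(13/4, 4)
obs 2: x=0 → posterior Beta(13/4, 5)
obs 3: x=1 → posterior Beta(17/4, 5)
obs 4: x=0 → posterior Beta(17/4, 6)
obs 5: x=0 → posterior Beta(17/4, 7)
obs 6: x=0 → posterior Beta(17/4, 8)
obs 7: x=0 → posterior Beta(17/4, 9)
obs 8: x=1 → posterior Beta(21/4, 9)
obs 9: x=1 → posterior Beta(25/4, 9)
obs 10: x=0 → posterior Beta(25/4, 10)
obs 11: x=1 → posterior Beta(29/4, 10)
obs 12: x=1 → posterior Beta(33/4, 10)

40/73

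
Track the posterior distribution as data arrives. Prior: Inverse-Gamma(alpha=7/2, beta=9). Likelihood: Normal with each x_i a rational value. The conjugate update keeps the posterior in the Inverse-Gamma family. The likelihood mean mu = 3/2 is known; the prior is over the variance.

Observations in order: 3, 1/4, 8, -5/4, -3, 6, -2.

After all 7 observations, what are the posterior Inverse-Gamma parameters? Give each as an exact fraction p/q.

alpha=7, beta=995/16

obs 1: x=3 → posterior Inverse-Gamma(4, 81/8)
obs 2: x=1/4 → posterior Inverse-Gamma(9/2, 349/32)
obs 3: x=8 → posterior Inverse-Gamma(5, 1025/32)
obs 4: x=-5/4 → posterior Inverse-Gamma(11/2, 573/16)
obs 5: x=-3 → posterior Inverse-Gamma(6, 735/16)
obs 6: x=6 → posterior Inverse-Gamma(13/2, 897/16)
obs 7: x=-2 → posterior Inverse-Gamma(7, 995/16)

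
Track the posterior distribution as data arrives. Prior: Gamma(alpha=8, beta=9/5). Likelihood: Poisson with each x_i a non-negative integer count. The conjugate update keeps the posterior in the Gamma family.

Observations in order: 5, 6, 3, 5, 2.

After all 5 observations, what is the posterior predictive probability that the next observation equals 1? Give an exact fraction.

obs 1: x=5 → posterior Gamma(13, 14/5)
obs 2: x=6 → posterior Gamma(19, 19/5)
obs 3: x=3 → posterior Gamma(22, 24/5)
obs 4: x=5 → posterior Gamma(27, 29/5)
obs 5: x=2 → posterior Gamma(29, 34/5)

37519461495031923145584320346388790284417761280/539433869154135747306270525845277238187683254801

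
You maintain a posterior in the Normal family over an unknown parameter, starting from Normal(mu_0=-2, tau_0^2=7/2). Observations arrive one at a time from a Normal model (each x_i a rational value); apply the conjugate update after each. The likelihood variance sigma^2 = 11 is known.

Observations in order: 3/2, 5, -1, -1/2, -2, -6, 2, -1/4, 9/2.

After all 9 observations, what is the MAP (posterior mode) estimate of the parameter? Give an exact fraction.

-1/4

obs 1: x=3/2 → posterior Normal(-67/58, 77/29)
obs 2: x=5 → posterior Normal(1/24, 77/36)
obs 3: x=-1 → posterior Normal(-11/86, 77/43)
obs 4: x=-1/2 → posterior Normal(-9/50, 77/50)
obs 5: x=-2 → posterior Normal(-23/57, 77/57)
obs 6: x=-6 → posterior Normal(-65/64, 77/64)
obs 7: x=2 → posterior Normal(-51/71, 77/71)
obs 8: x=-1/4 → posterior Normal(-211/312, 77/78)
obs 9: x=9/2 → posterior Normal(-1/4, 77/85)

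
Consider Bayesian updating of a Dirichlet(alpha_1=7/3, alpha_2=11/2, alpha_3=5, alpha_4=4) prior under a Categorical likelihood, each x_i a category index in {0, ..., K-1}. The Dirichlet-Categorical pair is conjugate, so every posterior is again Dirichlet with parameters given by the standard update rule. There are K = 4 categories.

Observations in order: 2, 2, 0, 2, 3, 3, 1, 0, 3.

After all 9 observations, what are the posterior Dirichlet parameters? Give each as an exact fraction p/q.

obs 1: x=2 → posterior Dirichlet(7/3, 11/2, 6, 4)
obs 2: x=2 → posterior Dirichlet(7/3, 11/2, 7, 4)
obs 3: x=0 → posterior Dirichlet(10/3, 11/2, 7, 4)
obs 4: x=2 → posterior Dirichlet(10/3, 11/2, 8, 4)
obs 5: x=3 → posterior Dirichlet(10/3, 11/2, 8, 5)
obs 6: x=3 → posterior Dirichlet(10/3, 11/2, 8, 6)
obs 7: x=1 → posterior Dirichlet(10/3, 13/2, 8, 6)
obs 8: x=0 → posterior Dirichlet(13/3, 13/2, 8, 6)
obs 9: x=3 → posterior Dirichlet(13/3, 13/2, 8, 7)

alpha_1=13/3, alpha_2=13/2, alpha_3=8, alpha_4=7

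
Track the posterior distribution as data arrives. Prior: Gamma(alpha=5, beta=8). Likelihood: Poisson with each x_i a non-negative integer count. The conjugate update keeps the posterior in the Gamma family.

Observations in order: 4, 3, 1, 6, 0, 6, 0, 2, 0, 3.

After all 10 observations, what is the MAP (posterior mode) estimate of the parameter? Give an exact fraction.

obs 1: x=4 → posterior Gamma(9, 9)
obs 2: x=3 → posterior Gamma(12, 10)
obs 3: x=1 → posterior Gamma(13, 11)
obs 4: x=6 → posterior Gamma(19, 12)
obs 5: x=0 → posterior Gamma(19, 13)
obs 6: x=6 → posterior Gamma(25, 14)
obs 7: x=0 → posterior Gamma(25, 15)
obs 8: x=2 → posterior Gamma(27, 16)
obs 9: x=0 → posterior Gamma(27, 17)
obs 10: x=3 → posterior Gamma(30, 18)

29/18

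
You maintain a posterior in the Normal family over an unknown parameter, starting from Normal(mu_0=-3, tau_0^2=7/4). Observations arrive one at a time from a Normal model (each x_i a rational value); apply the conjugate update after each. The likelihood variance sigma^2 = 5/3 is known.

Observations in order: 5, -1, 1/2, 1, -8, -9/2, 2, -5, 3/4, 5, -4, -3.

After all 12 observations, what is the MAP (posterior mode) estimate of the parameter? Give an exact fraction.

obs 1: x=5 → posterior Normal(45/41, 35/41)
obs 2: x=-1 → posterior Normal(12/31, 35/62)
obs 3: x=1/2 → posterior Normal(69/166, 35/83)
obs 4: x=1 → posterior Normal(111/208, 35/104)
obs 5: x=-8 → posterior Normal(-9/10, 7/25)
obs 6: x=-9/2 → posterior Normal(-207/146, 35/146)
obs 7: x=2 → posterior Normal(-165/167, 35/167)
obs 8: x=-5 → posterior Normal(-135/94, 35/188)
obs 9: x=3/4 → posterior Normal(-1017/836, 35/209)
obs 10: x=5 → posterior Normal(-597/920, 7/46)
obs 11: x=-4 → posterior Normal(-933/1004, 35/251)
obs 12: x=-3 → posterior Normal(-1185/1088, 35/272)

-1185/1088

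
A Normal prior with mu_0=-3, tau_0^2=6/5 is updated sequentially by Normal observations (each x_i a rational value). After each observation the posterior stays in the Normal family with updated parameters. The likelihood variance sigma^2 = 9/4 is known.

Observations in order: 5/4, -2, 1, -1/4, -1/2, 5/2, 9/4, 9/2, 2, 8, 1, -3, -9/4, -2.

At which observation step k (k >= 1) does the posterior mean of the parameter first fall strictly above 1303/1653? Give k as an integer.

obs 1: x=5/4 → posterior Normal(-35/23, 18/23)
obs 2: x=-2 → posterior Normal(-51/31, 18/31)
obs 3: x=1 → posterior Normal(-43/39, 6/13)
obs 4: x=-1/4 → posterior Normal(-45/47, 18/47)
obs 5: x=-1/2 → posterior Normal(-49/55, 18/55)
obs 6: x=5/2 → posterior Normal(-29/63, 2/7)
obs 7: x=9/4 → posterior Normal(-11/71, 18/71)
obs 8: x=9/2 → posterior Normal(25/79, 18/79)
obs 9: x=2 → posterior Normal(41/87, 6/29)
obs 10: x=8 → posterior Normal(21/19, 18/95)
obs 11: x=1 → posterior Normal(113/103, 18/103)
obs 12: x=-3 → posterior Normal(89/111, 6/37)
obs 13: x=-9/4 → posterior Normal(71/119, 18/119)
obs 14: x=-2 → posterior Normal(55/127, 18/127)

k = 10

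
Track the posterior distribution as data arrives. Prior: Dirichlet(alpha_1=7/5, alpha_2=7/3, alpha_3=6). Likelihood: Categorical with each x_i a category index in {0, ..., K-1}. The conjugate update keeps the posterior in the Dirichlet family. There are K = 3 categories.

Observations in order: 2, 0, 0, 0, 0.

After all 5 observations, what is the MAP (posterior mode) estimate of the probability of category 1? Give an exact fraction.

obs 1: x=2 → posterior Dirichlet(7/5, 7/3, 7)
obs 2: x=0 → posterior Dirichlet(12/5, 7/3, 7)
obs 3: x=0 → posterior Dirichlet(17/5, 7/3, 7)
obs 4: x=0 → posterior Dirichlet(22/5, 7/3, 7)
obs 5: x=0 → posterior Dirichlet(27/5, 7/3, 7)

5/44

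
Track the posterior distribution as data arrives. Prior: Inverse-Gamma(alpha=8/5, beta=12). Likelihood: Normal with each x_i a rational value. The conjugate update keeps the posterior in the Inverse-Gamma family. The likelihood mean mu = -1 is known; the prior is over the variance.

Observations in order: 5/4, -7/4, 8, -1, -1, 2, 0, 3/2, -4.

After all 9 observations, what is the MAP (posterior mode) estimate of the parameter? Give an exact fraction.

obs 1: x=5/4 → posterior Inverse-Gamma(21/10, 465/32)
obs 2: x=-7/4 → posterior Inverse-Gamma(13/5, 237/16)
obs 3: x=8 → posterior Inverse-Gamma(31/10, 885/16)
obs 4: x=-1 → posterior Inverse-Gamma(18/5, 885/16)
obs 5: x=-1 → posterior Inverse-Gamma(41/10, 885/16)
obs 6: x=2 → posterior Inverse-Gamma(23/5, 957/16)
obs 7: x=0 → posterior Inverse-Gamma(51/10, 965/16)
obs 8: x=3/2 → posterior Inverse-Gamma(28/5, 1015/16)
obs 9: x=-4 → posterior Inverse-Gamma(61/10, 1087/16)

5435/568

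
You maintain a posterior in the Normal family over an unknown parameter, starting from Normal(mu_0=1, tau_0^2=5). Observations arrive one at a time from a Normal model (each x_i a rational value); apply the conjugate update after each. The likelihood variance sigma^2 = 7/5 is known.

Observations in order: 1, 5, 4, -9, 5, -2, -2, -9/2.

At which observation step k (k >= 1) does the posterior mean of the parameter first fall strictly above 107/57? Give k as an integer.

k = 2

obs 1: x=1 → posterior Normal(1, 35/32)
obs 2: x=5 → posterior Normal(157/57, 35/57)
obs 3: x=4 → posterior Normal(257/82, 35/82)
obs 4: x=-9 → posterior Normal(32/107, 35/107)
obs 5: x=5 → posterior Normal(157/132, 35/132)
obs 6: x=-2 → posterior Normal(107/157, 35/157)
obs 7: x=-2 → posterior Normal(57/182, 5/26)
obs 8: x=-9/2 → posterior Normal(-37/138, 35/207)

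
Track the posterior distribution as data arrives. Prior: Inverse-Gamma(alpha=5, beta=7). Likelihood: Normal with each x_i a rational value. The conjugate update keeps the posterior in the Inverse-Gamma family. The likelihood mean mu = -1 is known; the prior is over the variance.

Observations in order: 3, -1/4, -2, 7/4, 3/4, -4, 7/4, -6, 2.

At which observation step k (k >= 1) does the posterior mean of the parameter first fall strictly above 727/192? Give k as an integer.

k = 7

obs 1: x=3 → posterior Inverse-Gamma(11/2, 15)
obs 2: x=-1/4 → posterior Inverse-Gamma(6, 489/32)
obs 3: x=-2 → posterior Inverse-Gamma(13/2, 505/32)
obs 4: x=7/4 → posterior Inverse-Gamma(7, 313/16)
obs 5: x=3/4 → posterior Inverse-Gamma(15/2, 675/32)
obs 6: x=-4 → posterior Inverse-Gamma(8, 819/32)
obs 7: x=7/4 → posterior Inverse-Gamma(17/2, 235/8)
obs 8: x=-6 → posterior Inverse-Gamma(9, 335/8)
obs 9: x=2 → posterior Inverse-Gamma(19/2, 371/8)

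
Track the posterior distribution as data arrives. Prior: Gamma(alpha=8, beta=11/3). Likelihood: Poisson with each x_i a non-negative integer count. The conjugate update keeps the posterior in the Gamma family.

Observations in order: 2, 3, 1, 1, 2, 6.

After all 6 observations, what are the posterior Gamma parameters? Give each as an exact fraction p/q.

obs 1: x=2 → posterior Gamma(10, 14/3)
obs 2: x=3 → posterior Gamma(13, 17/3)
obs 3: x=1 → posterior Gamma(14, 20/3)
obs 4: x=1 → posterior Gamma(15, 23/3)
obs 5: x=2 → posterior Gamma(17, 26/3)
obs 6: x=6 → posterior Gamma(23, 29/3)

alpha=23, beta=29/3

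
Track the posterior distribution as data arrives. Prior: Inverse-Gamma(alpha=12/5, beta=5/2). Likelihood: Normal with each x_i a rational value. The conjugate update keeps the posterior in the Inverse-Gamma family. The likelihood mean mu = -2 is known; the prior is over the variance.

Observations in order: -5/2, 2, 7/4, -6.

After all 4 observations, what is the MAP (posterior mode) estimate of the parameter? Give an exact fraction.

4105/864

obs 1: x=-5/2 → posterior Inverse-Gamma(29/10, 21/8)
obs 2: x=2 → posterior Inverse-Gamma(17/5, 85/8)
obs 3: x=7/4 → posterior Inverse-Gamma(39/10, 565/32)
obs 4: x=-6 → posterior Inverse-Gamma(22/5, 821/32)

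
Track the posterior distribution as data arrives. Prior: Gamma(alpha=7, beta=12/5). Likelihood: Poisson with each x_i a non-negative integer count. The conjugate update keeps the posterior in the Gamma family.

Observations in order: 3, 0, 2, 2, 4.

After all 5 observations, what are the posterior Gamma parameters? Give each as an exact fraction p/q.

obs 1: x=3 → posterior Gamma(10, 17/5)
obs 2: x=0 → posterior Gamma(10, 22/5)
obs 3: x=2 → posterior Gamma(12, 27/5)
obs 4: x=2 → posterior Gamma(14, 32/5)
obs 5: x=4 → posterior Gamma(18, 37/5)

alpha=18, beta=37/5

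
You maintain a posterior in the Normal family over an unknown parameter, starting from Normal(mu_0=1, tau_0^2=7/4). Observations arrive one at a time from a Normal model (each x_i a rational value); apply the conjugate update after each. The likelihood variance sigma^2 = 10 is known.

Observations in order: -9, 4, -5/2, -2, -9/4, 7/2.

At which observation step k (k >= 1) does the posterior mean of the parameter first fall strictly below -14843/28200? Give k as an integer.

obs 1: x=-9 → posterior Normal(-23/47, 70/47)
obs 2: x=4 → posterior Normal(5/54, 35/27)
obs 3: x=-5/2 → posterior Normal(-25/122, 70/61)
obs 4: x=-2 → posterior Normal(-53/136, 35/34)
obs 5: x=-9/4 → posterior Normal(-169/300, 14/15)
obs 6: x=7/2 → posterior Normal(-71/328, 35/41)

k = 5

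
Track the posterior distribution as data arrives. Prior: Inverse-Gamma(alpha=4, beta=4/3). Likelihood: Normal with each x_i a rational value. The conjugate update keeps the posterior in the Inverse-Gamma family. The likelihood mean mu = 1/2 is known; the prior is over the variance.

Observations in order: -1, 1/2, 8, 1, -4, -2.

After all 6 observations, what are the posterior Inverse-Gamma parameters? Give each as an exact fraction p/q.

obs 1: x=-1 → posterior Inverse-Gamma(9/2, 59/24)
obs 2: x=1/2 → posterior Inverse-Gamma(5, 59/24)
obs 3: x=8 → posterior Inverse-Gamma(11/2, 367/12)
obs 4: x=1 → posterior Inverse-Gamma(6, 737/24)
obs 5: x=-4 → posterior Inverse-Gamma(13/2, 245/6)
obs 6: x=-2 → posterior Inverse-Gamma(7, 1055/24)

alpha=7, beta=1055/24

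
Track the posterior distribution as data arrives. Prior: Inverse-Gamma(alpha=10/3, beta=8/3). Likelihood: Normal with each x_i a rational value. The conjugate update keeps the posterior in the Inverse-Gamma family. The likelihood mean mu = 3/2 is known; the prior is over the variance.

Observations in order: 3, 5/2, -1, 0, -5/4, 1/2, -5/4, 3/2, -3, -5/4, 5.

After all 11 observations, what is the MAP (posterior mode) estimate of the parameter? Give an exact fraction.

3517/944

obs 1: x=3 → posterior Inverse-Gamma(23/6, 91/24)
obs 2: x=5/2 → posterior Inverse-Gamma(13/3, 103/24)
obs 3: x=-1 → posterior Inverse-Gamma(29/6, 89/12)
obs 4: x=0 → posterior Inverse-Gamma(16/3, 205/24)
obs 5: x=-5/4 → posterior Inverse-Gamma(35/6, 1183/96)
obs 6: x=1/2 → posterior Inverse-Gamma(19/3, 1231/96)
obs 7: x=-5/4 → posterior Inverse-Gamma(41/6, 797/48)
obs 8: x=3/2 → posterior Inverse-Gamma(22/3, 797/48)
obs 9: x=-3 → posterior Inverse-Gamma(47/6, 1283/48)
obs 10: x=-5/4 → posterior Inverse-Gamma(25/3, 2929/96)
obs 11: x=5 → posterior Inverse-Gamma(53/6, 3517/96)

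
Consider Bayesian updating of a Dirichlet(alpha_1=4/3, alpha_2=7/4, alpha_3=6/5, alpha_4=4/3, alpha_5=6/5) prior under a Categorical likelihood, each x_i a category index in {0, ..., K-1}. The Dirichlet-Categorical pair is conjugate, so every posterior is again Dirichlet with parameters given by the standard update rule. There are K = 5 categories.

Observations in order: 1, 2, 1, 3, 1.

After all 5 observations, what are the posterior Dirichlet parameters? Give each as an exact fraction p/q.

alpha_1=4/3, alpha_2=19/4, alpha_3=11/5, alpha_4=7/3, alpha_5=6/5

obs 1: x=1 → posterior Dirichlet(4/3, 11/4, 6/5, 4/3, 6/5)
obs 2: x=2 → posterior Dirichlet(4/3, 11/4, 11/5, 4/3, 6/5)
obs 3: x=1 → posterior Dirichlet(4/3, 15/4, 11/5, 4/3, 6/5)
obs 4: x=3 → posterior Dirichlet(4/3, 15/4, 11/5, 7/3, 6/5)
obs 5: x=1 → posterior Dirichlet(4/3, 19/4, 11/5, 7/3, 6/5)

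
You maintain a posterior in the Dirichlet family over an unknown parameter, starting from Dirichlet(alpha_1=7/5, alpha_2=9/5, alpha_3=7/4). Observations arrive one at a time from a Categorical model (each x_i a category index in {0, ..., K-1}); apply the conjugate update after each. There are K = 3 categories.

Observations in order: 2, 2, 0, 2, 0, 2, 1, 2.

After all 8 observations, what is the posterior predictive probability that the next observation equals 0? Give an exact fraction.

obs 1: x=2 → posterior Dirichlet(7/5, 9/5, 11/4)
obs 2: x=2 → posterior Dirichlet(7/5, 9/5, 15/4)
obs 3: x=0 → posterior Dirichlet(12/5, 9/5, 15/4)
obs 4: x=2 → posterior Dirichlet(12/5, 9/5, 19/4)
obs 5: x=0 → posterior Dirichlet(17/5, 9/5, 19/4)
obs 6: x=2 → posterior Dirichlet(17/5, 9/5, 23/4)
obs 7: x=1 → posterior Dirichlet(17/5, 14/5, 23/4)
obs 8: x=2 → posterior Dirichlet(17/5, 14/5, 27/4)

68/259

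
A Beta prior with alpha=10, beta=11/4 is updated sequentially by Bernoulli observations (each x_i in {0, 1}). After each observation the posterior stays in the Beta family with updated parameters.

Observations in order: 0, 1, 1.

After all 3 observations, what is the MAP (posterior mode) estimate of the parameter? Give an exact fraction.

4/5

obs 1: x=0 → posterior Beta(10, 15/4)
obs 2: x=1 → posterior Beta(11, 15/4)
obs 3: x=1 → posterior Beta(12, 15/4)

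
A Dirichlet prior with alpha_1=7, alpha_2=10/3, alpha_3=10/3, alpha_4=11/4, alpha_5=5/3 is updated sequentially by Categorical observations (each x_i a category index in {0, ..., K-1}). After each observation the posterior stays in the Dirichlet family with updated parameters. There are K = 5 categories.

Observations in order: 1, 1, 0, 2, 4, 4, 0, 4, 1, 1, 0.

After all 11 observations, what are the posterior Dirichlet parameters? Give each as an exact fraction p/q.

obs 1: x=1 → posterior Dirichlet(7, 13/3, 10/3, 11/4, 5/3)
obs 2: x=1 → posterior Dirichlet(7, 16/3, 10/3, 11/4, 5/3)
obs 3: x=0 → posterior Dirichlet(8, 16/3, 10/3, 11/4, 5/3)
obs 4: x=2 → posterior Dirichlet(8, 16/3, 13/3, 11/4, 5/3)
obs 5: x=4 → posterior Dirichlet(8, 16/3, 13/3, 11/4, 8/3)
obs 6: x=4 → posterior Dirichlet(8, 16/3, 13/3, 11/4, 11/3)
obs 7: x=0 → posterior Dirichlet(9, 16/3, 13/3, 11/4, 11/3)
obs 8: x=4 → posterior Dirichlet(9, 16/3, 13/3, 11/4, 14/3)
obs 9: x=1 → posterior Dirichlet(9, 19/3, 13/3, 11/4, 14/3)
obs 10: x=1 → posterior Dirichlet(9, 22/3, 13/3, 11/4, 14/3)
obs 11: x=0 → posterior Dirichlet(10, 22/3, 13/3, 11/4, 14/3)

alpha_1=10, alpha_2=22/3, alpha_3=13/3, alpha_4=11/4, alpha_5=14/3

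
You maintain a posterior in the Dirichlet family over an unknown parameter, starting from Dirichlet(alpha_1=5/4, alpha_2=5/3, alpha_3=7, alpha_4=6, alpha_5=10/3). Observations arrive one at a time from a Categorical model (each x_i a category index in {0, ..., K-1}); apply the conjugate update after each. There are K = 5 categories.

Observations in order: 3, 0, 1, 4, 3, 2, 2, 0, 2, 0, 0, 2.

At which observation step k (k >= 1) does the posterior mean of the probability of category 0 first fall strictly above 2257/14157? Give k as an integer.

k = 11

obs 1: x=3 → posterior Dirichlet(5/4, 5/3, 7, 7, 10/3)
obs 2: x=0 → posterior Dirichlet(9/4, 5/3, 7, 7, 10/3)
obs 3: x=1 → posterior Dirichlet(9/4, 8/3, 7, 7, 10/3)
obs 4: x=4 → posterior Dirichlet(9/4, 8/3, 7, 7, 13/3)
obs 5: x=3 → posterior Dirichlet(9/4, 8/3, 7, 8, 13/3)
obs 6: x=2 → posterior Dirichlet(9/4, 8/3, 8, 8, 13/3)
obs 7: x=2 → posterior Dirichlet(9/4, 8/3, 9, 8, 13/3)
obs 8: x=0 → posterior Dirichlet(13/4, 8/3, 9, 8, 13/3)
obs 9: x=2 → posterior Dirichlet(13/4, 8/3, 10, 8, 13/3)
obs 10: x=0 → posterior Dirichlet(17/4, 8/3, 10, 8, 13/3)
obs 11: x=0 → posterior Dirichlet(21/4, 8/3, 10, 8, 13/3)
obs 12: x=2 → posterior Dirichlet(21/4, 8/3, 11, 8, 13/3)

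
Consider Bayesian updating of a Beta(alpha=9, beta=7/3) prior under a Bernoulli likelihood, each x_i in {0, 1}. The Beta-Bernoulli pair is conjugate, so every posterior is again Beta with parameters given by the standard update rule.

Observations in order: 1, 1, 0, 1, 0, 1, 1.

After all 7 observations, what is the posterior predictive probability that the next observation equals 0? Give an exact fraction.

13/55

obs 1: x=1 → posterior Beta(10, 7/3)
obs 2: x=1 → posterior Beta(11, 7/3)
obs 3: x=0 → posterior Beta(11, 10/3)
obs 4: x=1 → posterior Beta(12, 10/3)
obs 5: x=0 → posterior Beta(12, 13/3)
obs 6: x=1 → posterior Beta(13, 13/3)
obs 7: x=1 → posterior Beta(14, 13/3)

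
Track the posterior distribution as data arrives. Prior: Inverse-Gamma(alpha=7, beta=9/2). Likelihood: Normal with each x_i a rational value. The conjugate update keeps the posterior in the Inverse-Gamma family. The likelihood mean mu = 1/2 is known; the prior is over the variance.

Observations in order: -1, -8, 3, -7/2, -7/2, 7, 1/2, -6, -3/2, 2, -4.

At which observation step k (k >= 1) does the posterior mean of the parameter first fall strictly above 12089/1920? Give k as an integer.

k = 4

obs 1: x=-1 → posterior Inverse-Gamma(15/2, 45/8)
obs 2: x=-8 → posterior Inverse-Gamma(8, 167/4)
obs 3: x=3 → posterior Inverse-Gamma(17/2, 359/8)
obs 4: x=-7/2 → posterior Inverse-Gamma(9, 423/8)
obs 5: x=-7/2 → posterior Inverse-Gamma(19/2, 487/8)
obs 6: x=7 → posterior Inverse-Gamma(10, 82)
obs 7: x=1/2 → posterior Inverse-Gamma(21/2, 82)
obs 8: x=-6 → posterior Inverse-Gamma(11, 825/8)
obs 9: x=-3/2 → posterior Inverse-Gamma(23/2, 841/8)
obs 10: x=2 → posterior Inverse-Gamma(12, 425/4)
obs 11: x=-4 → posterior Inverse-Gamma(25/2, 931/8)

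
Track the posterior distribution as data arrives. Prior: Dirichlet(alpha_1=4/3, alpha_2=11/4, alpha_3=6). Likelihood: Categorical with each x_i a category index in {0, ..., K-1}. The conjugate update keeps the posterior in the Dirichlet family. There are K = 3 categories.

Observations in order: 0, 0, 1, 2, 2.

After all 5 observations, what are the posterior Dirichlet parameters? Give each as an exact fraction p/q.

alpha_1=10/3, alpha_2=15/4, alpha_3=8

obs 1: x=0 → posterior Dirichlet(7/3, 11/4, 6)
obs 2: x=0 → posterior Dirichlet(10/3, 11/4, 6)
obs 3: x=1 → posterior Dirichlet(10/3, 15/4, 6)
obs 4: x=2 → posterior Dirichlet(10/3, 15/4, 7)
obs 5: x=2 → posterior Dirichlet(10/3, 15/4, 8)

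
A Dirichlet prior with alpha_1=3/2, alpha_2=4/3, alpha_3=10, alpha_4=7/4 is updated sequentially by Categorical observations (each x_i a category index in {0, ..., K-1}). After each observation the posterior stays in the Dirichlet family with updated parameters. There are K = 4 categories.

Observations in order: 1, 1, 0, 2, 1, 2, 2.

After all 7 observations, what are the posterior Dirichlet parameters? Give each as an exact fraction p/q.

obs 1: x=1 → posterior Dirichlet(3/2, 7/3, 10, 7/4)
obs 2: x=1 → posterior Dirichlet(3/2, 10/3, 10, 7/4)
obs 3: x=0 → posterior Dirichlet(5/2, 10/3, 10, 7/4)
obs 4: x=2 → posterior Dirichlet(5/2, 10/3, 11, 7/4)
obs 5: x=1 → posterior Dirichlet(5/2, 13/3, 11, 7/4)
obs 6: x=2 → posterior Dirichlet(5/2, 13/3, 12, 7/4)
obs 7: x=2 → posterior Dirichlet(5/2, 13/3, 13, 7/4)

alpha_1=5/2, alpha_2=13/3, alpha_3=13, alpha_4=7/4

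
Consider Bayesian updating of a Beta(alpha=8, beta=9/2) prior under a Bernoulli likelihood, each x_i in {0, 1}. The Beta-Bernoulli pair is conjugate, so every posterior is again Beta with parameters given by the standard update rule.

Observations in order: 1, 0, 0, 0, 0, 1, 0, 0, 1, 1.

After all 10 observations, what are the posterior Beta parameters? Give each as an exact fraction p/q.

obs 1: x=1 → posterior Beta(9, 9/2)
obs 2: x=0 → posterior Beta(9, 11/2)
obs 3: x=0 → posterior Beta(9, 13/2)
obs 4: x=0 → posterior Beta(9, 15/2)
obs 5: x=0 → posterior Beta(9, 17/2)
obs 6: x=1 → posterior Beta(10, 17/2)
obs 7: x=0 → posterior Beta(10, 19/2)
obs 8: x=0 → posterior Beta(10, 21/2)
obs 9: x=1 → posterior Beta(11, 21/2)
obs 10: x=1 → posterior Beta(12, 21/2)

alpha=12, beta=21/2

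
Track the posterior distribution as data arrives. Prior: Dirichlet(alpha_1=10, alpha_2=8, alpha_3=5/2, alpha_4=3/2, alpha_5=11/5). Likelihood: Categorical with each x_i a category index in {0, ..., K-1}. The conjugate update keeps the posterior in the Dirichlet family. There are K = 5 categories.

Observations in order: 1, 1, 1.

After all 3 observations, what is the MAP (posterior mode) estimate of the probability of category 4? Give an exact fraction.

obs 1: x=1 → posterior Dirichlet(10, 9, 5/2, 3/2, 11/5)
obs 2: x=1 → posterior Dirichlet(10, 10, 5/2, 3/2, 11/5)
obs 3: x=1 → posterior Dirichlet(10, 11, 5/2, 3/2, 11/5)

2/37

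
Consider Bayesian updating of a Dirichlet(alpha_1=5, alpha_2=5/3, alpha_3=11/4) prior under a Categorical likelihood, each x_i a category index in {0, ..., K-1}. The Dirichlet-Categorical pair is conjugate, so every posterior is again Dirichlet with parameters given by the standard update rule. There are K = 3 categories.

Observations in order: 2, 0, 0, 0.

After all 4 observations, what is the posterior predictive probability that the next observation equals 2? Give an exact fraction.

obs 1: x=2 → posterior Dirichlet(5, 5/3, 15/4)
obs 2: x=0 → posterior Dirichlet(6, 5/3, 15/4)
obs 3: x=0 → posterior Dirichlet(7, 5/3, 15/4)
obs 4: x=0 → posterior Dirichlet(8, 5/3, 15/4)

45/161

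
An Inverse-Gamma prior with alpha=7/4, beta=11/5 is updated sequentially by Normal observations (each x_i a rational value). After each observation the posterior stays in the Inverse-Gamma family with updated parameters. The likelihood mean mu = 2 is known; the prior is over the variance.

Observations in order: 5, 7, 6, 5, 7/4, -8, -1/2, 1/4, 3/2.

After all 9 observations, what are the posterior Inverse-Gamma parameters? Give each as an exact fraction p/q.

obs 1: x=5 → posterior Inverse-Gamma(9/4, 67/10)
obs 2: x=7 → posterior Inverse-Gamma(11/4, 96/5)
obs 3: x=6 → posterior Inverse-Gamma(13/4, 136/5)
obs 4: x=5 → posterior Inverse-Gamma(15/4, 317/10)
obs 5: x=7/4 → posterior Inverse-Gamma(17/4, 5077/160)
obs 6: x=-8 → posterior Inverse-Gamma(19/4, 13077/160)
obs 7: x=-1/2 → posterior Inverse-Gamma(21/4, 13577/160)
obs 8: x=1/4 → posterior Inverse-Gamma(23/4, 6911/80)
obs 9: x=3/2 → posterior Inverse-Gamma(25/4, 6921/80)

alpha=25/4, beta=6921/80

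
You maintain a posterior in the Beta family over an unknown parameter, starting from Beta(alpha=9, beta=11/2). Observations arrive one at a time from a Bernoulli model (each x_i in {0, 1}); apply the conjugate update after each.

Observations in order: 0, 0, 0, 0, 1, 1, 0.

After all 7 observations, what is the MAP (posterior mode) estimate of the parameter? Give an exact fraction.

20/39

obs 1: x=0 → posterior Beta(9, 13/2)
obs 2: x=0 → posterior Beta(9, 15/2)
obs 3: x=0 → posterior Beta(9, 17/2)
obs 4: x=0 → posterior Beta(9, 19/2)
obs 5: x=1 → posterior Beta(10, 19/2)
obs 6: x=1 → posterior Beta(11, 19/2)
obs 7: x=0 → posterior Beta(11, 21/2)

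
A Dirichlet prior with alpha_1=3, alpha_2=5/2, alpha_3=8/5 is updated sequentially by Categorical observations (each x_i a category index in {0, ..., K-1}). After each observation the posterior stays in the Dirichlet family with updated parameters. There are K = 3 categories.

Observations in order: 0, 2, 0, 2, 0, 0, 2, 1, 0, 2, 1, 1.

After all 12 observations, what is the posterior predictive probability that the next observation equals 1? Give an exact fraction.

obs 1: x=0 → posterior Dirichlet(4, 5/2, 8/5)
obs 2: x=2 → posterior Dirichlet(4, 5/2, 13/5)
obs 3: x=0 → posterior Dirichlet(5, 5/2, 13/5)
obs 4: x=2 → posterior Dirichlet(5, 5/2, 18/5)
obs 5: x=0 → posterior Dirichlet(6, 5/2, 18/5)
obs 6: x=0 → posterior Dirichlet(7, 5/2, 18/5)
obs 7: x=2 → posterior Dirichlet(7, 5/2, 23/5)
obs 8: x=1 → posterior Dirichlet(7, 7/2, 23/5)
obs 9: x=0 → posterior Dirichlet(8, 7/2, 23/5)
obs 10: x=2 → posterior Dirichlet(8, 7/2, 28/5)
obs 11: x=1 → posterior Dirichlet(8, 9/2, 28/5)
obs 12: x=1 → posterior Dirichlet(8, 11/2, 28/5)

55/191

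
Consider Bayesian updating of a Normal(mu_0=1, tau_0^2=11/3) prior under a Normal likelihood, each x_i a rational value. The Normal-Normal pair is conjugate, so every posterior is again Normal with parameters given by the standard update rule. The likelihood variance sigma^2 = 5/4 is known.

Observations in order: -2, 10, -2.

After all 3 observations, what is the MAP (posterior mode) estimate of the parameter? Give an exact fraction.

93/49

obs 1: x=-2 → posterior Normal(-73/59, 55/59)
obs 2: x=10 → posterior Normal(367/103, 55/103)
obs 3: x=-2 → posterior Normal(93/49, 55/147)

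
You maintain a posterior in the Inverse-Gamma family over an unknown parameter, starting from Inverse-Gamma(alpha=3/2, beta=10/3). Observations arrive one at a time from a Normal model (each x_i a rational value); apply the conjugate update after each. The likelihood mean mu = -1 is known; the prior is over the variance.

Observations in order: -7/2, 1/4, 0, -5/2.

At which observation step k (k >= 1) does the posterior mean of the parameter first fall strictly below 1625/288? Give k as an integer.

obs 1: x=-7/2 → posterior Inverse-Gamma(2, 155/24)
obs 2: x=1/4 → posterior Inverse-Gamma(5/2, 695/96)
obs 3: x=0 → posterior Inverse-Gamma(3, 743/96)
obs 4: x=-5/2 → posterior Inverse-Gamma(7/2, 851/96)

k = 2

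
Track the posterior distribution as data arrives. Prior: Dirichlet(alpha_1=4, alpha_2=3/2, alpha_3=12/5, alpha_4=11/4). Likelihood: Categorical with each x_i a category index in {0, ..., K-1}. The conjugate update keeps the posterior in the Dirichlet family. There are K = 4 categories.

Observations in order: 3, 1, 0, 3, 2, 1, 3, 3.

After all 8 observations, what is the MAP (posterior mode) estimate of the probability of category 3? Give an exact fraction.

obs 1: x=3 → posterior Dirichlet(4, 3/2, 12/5, 15/4)
obs 2: x=1 → posterior Dirichlet(4, 5/2, 12/5, 15/4)
obs 3: x=0 → posterior Dirichlet(5, 5/2, 12/5, 15/4)
obs 4: x=3 → posterior Dirichlet(5, 5/2, 12/5, 19/4)
obs 5: x=2 → posterior Dirichlet(5, 5/2, 17/5, 19/4)
obs 6: x=1 → posterior Dirichlet(5, 7/2, 17/5, 19/4)
obs 7: x=3 → posterior Dirichlet(5, 7/2, 17/5, 23/4)
obs 8: x=3 → posterior Dirichlet(5, 7/2, 17/5, 27/4)

115/293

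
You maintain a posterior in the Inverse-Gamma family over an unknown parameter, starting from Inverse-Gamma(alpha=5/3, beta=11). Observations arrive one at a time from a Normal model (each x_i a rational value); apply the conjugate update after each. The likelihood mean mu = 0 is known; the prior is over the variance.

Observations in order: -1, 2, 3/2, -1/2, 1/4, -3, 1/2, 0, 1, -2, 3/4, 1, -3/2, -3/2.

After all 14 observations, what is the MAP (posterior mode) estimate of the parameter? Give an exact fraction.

1197/464

obs 1: x=-1 → posterior Inverse-Gamma(13/6, 23/2)
obs 2: x=2 → posterior Inverse-Gamma(8/3, 27/2)
obs 3: x=3/2 → posterior Inverse-Gamma(19/6, 117/8)
obs 4: x=-1/2 → posterior Inverse-Gamma(11/3, 59/4)
obs 5: x=1/4 → posterior Inverse-Gamma(25/6, 473/32)
obs 6: x=-3 → posterior Inverse-Gamma(14/3, 617/32)
obs 7: x=1/2 → posterior Inverse-Gamma(31/6, 621/32)
obs 8: x=0 → posterior Inverse-Gamma(17/3, 621/32)
obs 9: x=1 → posterior Inverse-Gamma(37/6, 637/32)
obs 10: x=-2 → posterior Inverse-Gamma(20/3, 701/32)
obs 11: x=3/4 → posterior Inverse-Gamma(43/6, 355/16)
obs 12: x=1 → posterior Inverse-Gamma(23/3, 363/16)
obs 13: x=-3/2 → posterior Inverse-Gamma(49/6, 381/16)
obs 14: x=-3/2 → posterior Inverse-Gamma(26/3, 399/16)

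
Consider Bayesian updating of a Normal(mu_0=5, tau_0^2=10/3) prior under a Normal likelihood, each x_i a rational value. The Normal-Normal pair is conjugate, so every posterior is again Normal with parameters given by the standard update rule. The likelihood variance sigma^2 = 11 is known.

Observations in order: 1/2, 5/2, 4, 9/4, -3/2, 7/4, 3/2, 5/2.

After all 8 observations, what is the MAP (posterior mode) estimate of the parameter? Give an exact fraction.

obs 1: x=1/2 → posterior Normal(170/43, 110/43)
obs 2: x=5/2 → posterior Normal(195/53, 110/53)
obs 3: x=4 → posterior Normal(235/63, 110/63)
obs 4: x=9/4 → posterior Normal(515/146, 110/73)
obs 5: x=-3/2 → posterior Normal(485/166, 110/83)
obs 6: x=7/4 → posterior Normal(260/93, 110/93)
obs 7: x=3/2 → posterior Normal(275/103, 110/103)
obs 8: x=5/2 → posterior Normal(300/113, 110/113)

300/113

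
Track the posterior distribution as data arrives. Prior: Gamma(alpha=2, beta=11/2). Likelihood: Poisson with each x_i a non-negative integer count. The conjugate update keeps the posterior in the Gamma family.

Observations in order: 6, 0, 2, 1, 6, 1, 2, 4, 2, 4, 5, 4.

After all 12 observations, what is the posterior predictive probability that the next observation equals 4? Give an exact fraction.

obs 1: x=6 → posterior Gamma(8, 13/2)
obs 2: x=0 → posterior Gamma(8, 15/2)
obs 3: x=2 → posterior Gamma(10, 17/2)
obs 4: x=1 → posterior Gamma(11, 19/2)
obs 5: x=6 → posterior Gamma(17, 21/2)
obs 6: x=1 → posterior Gamma(18, 23/2)
obs 7: x=2 → posterior Gamma(20, 25/2)
obs 8: x=4 → posterior Gamma(24, 27/2)
obs 9: x=2 → posterior Gamma(26, 29/2)
obs 10: x=4 → posterior Gamma(30, 31/2)
obs 11: x=5 → posterior Gamma(35, 33/2)
obs 12: x=4 → posterior Gamma(39, 35/2)

2962921982309063823544581766362295485741924494504928588867187500000/27081588506598106040982953896258749653831334409506086433262944331453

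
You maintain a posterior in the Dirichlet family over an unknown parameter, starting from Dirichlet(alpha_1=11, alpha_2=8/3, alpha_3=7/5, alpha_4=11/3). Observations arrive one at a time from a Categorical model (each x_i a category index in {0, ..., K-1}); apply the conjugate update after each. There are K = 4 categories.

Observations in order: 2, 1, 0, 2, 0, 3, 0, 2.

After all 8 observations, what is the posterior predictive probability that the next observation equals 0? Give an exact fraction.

obs 1: x=2 → posterior Dirichlet(11, 8/3, 12/5, 11/3)
obs 2: x=1 → posterior Dirichlet(11, 11/3, 12/5, 11/3)
obs 3: x=0 → posterior Dirichlet(12, 11/3, 12/5, 11/3)
obs 4: x=2 → posterior Dirichlet(12, 11/3, 17/5, 11/3)
obs 5: x=0 → posterior Dirichlet(13, 11/3, 17/5, 11/3)
obs 6: x=3 → posterior Dirichlet(13, 11/3, 17/5, 14/3)
obs 7: x=0 → posterior Dirichlet(14, 11/3, 17/5, 14/3)
obs 8: x=2 → posterior Dirichlet(14, 11/3, 22/5, 14/3)

210/401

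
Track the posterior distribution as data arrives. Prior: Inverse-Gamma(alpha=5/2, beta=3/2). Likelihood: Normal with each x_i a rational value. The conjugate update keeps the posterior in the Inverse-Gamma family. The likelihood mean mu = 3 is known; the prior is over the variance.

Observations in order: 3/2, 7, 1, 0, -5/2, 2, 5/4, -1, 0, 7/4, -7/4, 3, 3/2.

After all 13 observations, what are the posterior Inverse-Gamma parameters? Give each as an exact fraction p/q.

alpha=9, beta=1919/32

obs 1: x=3/2 → posterior Inverse-Gamma(3, 21/8)
obs 2: x=7 → posterior Inverse-Gamma(7/2, 85/8)
obs 3: x=1 → posterior Inverse-Gamma(4, 101/8)
obs 4: x=0 → posterior Inverse-Gamma(9/2, 137/8)
obs 5: x=-5/2 → posterior Inverse-Gamma(5, 129/4)
obs 6: x=2 → posterior Inverse-Gamma(11/2, 131/4)
obs 7: x=5/4 → posterior Inverse-Gamma(6, 1097/32)
obs 8: x=-1 → posterior Inverse-Gamma(13/2, 1353/32)
obs 9: x=0 → posterior Inverse-Gamma(7, 1497/32)
obs 10: x=7/4 → posterior Inverse-Gamma(15/2, 761/16)
obs 11: x=-7/4 → posterior Inverse-Gamma(8, 1883/32)
obs 12: x=3 → posterior Inverse-Gamma(17/2, 1883/32)
obs 13: x=3/2 → posterior Inverse-Gamma(9, 1919/32)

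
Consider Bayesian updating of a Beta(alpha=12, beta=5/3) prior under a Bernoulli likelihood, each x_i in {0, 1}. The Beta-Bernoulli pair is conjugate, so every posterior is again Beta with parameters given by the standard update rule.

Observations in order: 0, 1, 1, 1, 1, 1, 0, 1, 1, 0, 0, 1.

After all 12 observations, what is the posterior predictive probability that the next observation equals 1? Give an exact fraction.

60/77

obs 1: x=0 → posterior Beta(12, 8/3)
obs 2: x=1 → posterior Beta(13, 8/3)
obs 3: x=1 → posterior Beta(14, 8/3)
obs 4: x=1 → posterior Beta(15, 8/3)
obs 5: x=1 → posterior Beta(16, 8/3)
obs 6: x=1 → posterior Beta(17, 8/3)
obs 7: x=0 → posterior Beta(17, 11/3)
obs 8: x=1 → posterior Beta(18, 11/3)
obs 9: x=1 → posterior Beta(19, 11/3)
obs 10: x=0 → posterior Beta(19, 14/3)
obs 11: x=0 → posterior Beta(19, 17/3)
obs 12: x=1 → posterior Beta(20, 17/3)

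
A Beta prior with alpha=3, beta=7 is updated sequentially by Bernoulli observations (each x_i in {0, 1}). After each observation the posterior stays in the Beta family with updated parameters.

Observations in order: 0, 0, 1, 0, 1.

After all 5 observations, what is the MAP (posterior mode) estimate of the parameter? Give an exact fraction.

obs 1: x=0 → posterior Beta(3, 8)
obs 2: x=0 → posterior Beta(3, 9)
obs 3: x=1 → posterior Beta(4, 9)
obs 4: x=0 → posterior Beta(4, 10)
obs 5: x=1 → posterior Beta(5, 10)

4/13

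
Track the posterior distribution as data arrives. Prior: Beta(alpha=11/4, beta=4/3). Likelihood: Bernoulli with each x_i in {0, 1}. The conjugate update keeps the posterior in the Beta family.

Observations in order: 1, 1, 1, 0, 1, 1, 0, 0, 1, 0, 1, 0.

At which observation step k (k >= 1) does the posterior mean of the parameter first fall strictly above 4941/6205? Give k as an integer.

k = 3

obs 1: x=1 → posterior Beta(15/4, 4/3)
obs 2: x=1 → posterior Beta(19/4, 4/3)
obs 3: x=1 → posterior Beta(23/4, 4/3)
obs 4: x=0 → posterior Beta(23/4, 7/3)
obs 5: x=1 → posterior Beta(27/4, 7/3)
obs 6: x=1 → posterior Beta(31/4, 7/3)
obs 7: x=0 → posterior Beta(31/4, 10/3)
obs 8: x=0 → posterior Beta(31/4, 13/3)
obs 9: x=1 → posterior Beta(35/4, 13/3)
obs 10: x=0 → posterior Beta(35/4, 16/3)
obs 11: x=1 → posterior Beta(39/4, 16/3)
obs 12: x=0 → posterior Beta(39/4, 19/3)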